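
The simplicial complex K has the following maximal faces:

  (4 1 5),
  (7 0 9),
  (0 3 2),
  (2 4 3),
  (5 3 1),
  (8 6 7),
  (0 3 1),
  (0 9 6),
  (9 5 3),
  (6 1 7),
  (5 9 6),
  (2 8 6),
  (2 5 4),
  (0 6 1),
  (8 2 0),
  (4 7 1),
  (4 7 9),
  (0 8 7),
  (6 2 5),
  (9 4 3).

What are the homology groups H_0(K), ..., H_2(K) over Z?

Fix the vertex order 0 < 1 < 2 < 3 < 4 < 5 < 6 < 7 < 8 < 9 and write every simplex with vertices in increasing order. Then dim K = 2 and the simplices of K are:

  0-simplices (10): [0], [1], [2], [3], [4], [5], [6], [7], [8], [9]
  1-simplices (30): (30 of them)
  2-simplices (20): (20 of them)

so the chain groups are C_0 ≅ Z^10, C_1 ≅ Z^30, C_2 ≅ Z^20.

The boundary map ∂_1: C_1 → C_0 is given by ∂[p,q] = [q] − [p].
As a 10×30 matrix over Z this has rank 9, with invariant factors (1,1,1,1,1,1,1,1,1).

∂_2: C_2 → C_1 acts by ∂[p,q,r] = [q,r] − [p,r] + [p,q]. For instance
  ∂[0,2,3] = [2,3] − [0,3] + [0,2],
  ∂[2,6,8] = [6,8] − [2,8] + [2,6].
This gives a 30×20 integer matrix of rank 20; reducing to Smith normal form yields diagonal entries (1,1,1,1,1,1,1,1,1,1,1,1,1,1,1,1,1,1,1,2).

Computing H_k = (kernel of ∂_k) / (image of ∂_{k+1}):

  H_0: rank C_0 − rank ∂_1 = 10 − 9 = 1, and the invariant factors of ∂_1 are all 1, so H_0 = Z.
  H_1: rank ker ∂_1 − rank ∂_2 = (30 − 9) − 20 = 1, and ∂_2 has invariant factor 2 > 1, so H_1 = Z ⊕ Z/2Z.
  H_2: rank ker ∂_2 − rank ∂_3 = (20 − 20) − 0 = 0, and there is no ∂_3, so H_2 = 0.

H_0 ≅ Z,  H_1 ≅ Z ⊕ Z/2Z,  H_2 = 0.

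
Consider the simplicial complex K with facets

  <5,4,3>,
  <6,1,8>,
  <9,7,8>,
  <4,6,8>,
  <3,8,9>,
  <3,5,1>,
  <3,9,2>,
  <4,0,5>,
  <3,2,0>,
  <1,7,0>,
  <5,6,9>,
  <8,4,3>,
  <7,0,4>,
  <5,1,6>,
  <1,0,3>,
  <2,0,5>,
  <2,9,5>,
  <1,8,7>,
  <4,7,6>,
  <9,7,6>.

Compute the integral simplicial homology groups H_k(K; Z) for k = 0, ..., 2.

Fix the vertex order 0 < 1 < 2 < 3 < 4 < 5 < 6 < 7 < 8 < 9 and write every simplex with vertices in increasing order. Then dim K = 2 and the simplices of K are:

  0-simplices (10): [0], [1], [2], [3], [4], [5], [6], [7], [8], [9]
  1-simplices (30): (30 of them)
  2-simplices (20): (20 of them)

Hence C_0 ≅ Z^10, C_1 ≅ Z^30, C_2 ≅ Z^20.

The boundary map ∂_1: C_1 → C_0 sends each edge [p,q] (with p < q) to q − p.
The 10×30 boundary matrix has rank 9 and Smith normal form diag(1,1,1,1,1,1,1,1,1).

Boundary ∂_2: C_2 → C_1 maps a triangle to the signed sum of its edges. For instance
  ∂[0,2,3] = [2,3] − [0,3] + [0,2],
  ∂[0,1,7] = [1,7] − [0,7] + [0,1].
The 30×20 boundary matrix has rank 20 and Smith normal form diag(1,1,1,1,1,1,1,1,1,1,1,1,1,1,1,1,1,1,1,2).

Computing H_k = (kernel of ∂_k) / (image of ∂_{k+1}):

  H_0: rank C_0 − rank ∂_1 = 10 − 9 = 1, and the invariant factors of ∂_1 are all 1, so H_0 = Z.
  H_1: rank ker ∂_1 − rank ∂_2 = (30 − 9) − 20 = 1, and ∂_2 has invariant factor 2 > 1, so H_1 = Z ⊕ Z/2.
  H_2: rank ker ∂_2 − rank ∂_3 = (20 − 20) − 0 = 0, and there is no ∂_3, so H_2 = 0.

H_0 = Z,  H_1 = Z ⊕ Z/2,  H_2 = 0.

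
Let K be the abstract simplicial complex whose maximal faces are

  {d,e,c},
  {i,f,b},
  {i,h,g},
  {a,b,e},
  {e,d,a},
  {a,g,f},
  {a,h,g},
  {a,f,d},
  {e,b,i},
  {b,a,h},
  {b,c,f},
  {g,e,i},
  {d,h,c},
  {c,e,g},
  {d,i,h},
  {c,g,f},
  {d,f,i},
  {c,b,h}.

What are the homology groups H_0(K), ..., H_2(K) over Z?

Take the total order a < b < c < d < e < f < g < h < i on the vertex set. Then K (dimension 2) consists of the simplices:

  0-simplices (9): a, b, c, d, e, f, g, h, i
  1-simplices (27): ab, ad, ae, af, ag, ah, bc, be, bf, bh, bi, cd, ce, cf, cg, ch, de, df, dh, di, eg, ei, fg, fi, gh, gi, hi
  2-simplices (18): abe, abh, ade, adf, afg, agh, bcf, bch, bei, bfi, cde, cdh, ceg, cfg, dfi, dhi, egi, ghi

giving chain groups C_0 ≅ Z^9, C_1 ≅ Z^27, C_2 ≅ Z^18.

Boundary ∂_1: C_1 → C_0 maps an edge to its endpoints' difference, ∂[p,q] = q − p. For instance
  ∂eg = g − e.
This gives a 9×27 integer matrix of rank 8; reducing to Smith normal form yields diagonal entries (1,1,1,1,1,1,1,1).

∂_2: C_2 → C_1 maps a triangle to the signed sum of its edges. For instance
  ∂afg = fg − ag + af,
  ∂agh = gh − ah + ag.
The resulting 27×18 matrix has rank 17, and its Smith normal form has invariant factors (1,1,1,1,1,1,1,1,1,1,1,1,1,1,1,1,1).

Reading off H_k = ker ∂_k / im ∂_{k+1}:

  H_0: rank C_0 − rank ∂_1 = 9 − 8 = 1, and the invariant factors of ∂_1 are all 1, so H_0 ≅ Z.
  H_1: rank ker ∂_1 − rank ∂_2 = (27 − 8) − 17 = 2, and the invariant factors of ∂_2 are all 1, so H_1 ≅ Z^2.
  H_2: rank ker ∂_2 − rank ∂_3 = (18 − 17) − 0 = 1, and there is no ∂_3, so H_2 ≅ Z.

(K is a triangulation of the torus T^2.)

H_0 = Z,  H_1 = Z^2,  H_2 = Z.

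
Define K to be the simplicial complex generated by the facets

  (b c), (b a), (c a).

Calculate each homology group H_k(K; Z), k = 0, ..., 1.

K has 3 vertices, 3 edges.
rank ∂_0 = 0, rank ∂_1 = 2 ⇒ b_0 = 3 − 0 − 2 = 1; all invariant factors of ∂_1 are 1 so no torsion. So H_0 = Z.
rank ∂_1 = 2, rank ∂_2 = 0 ⇒ b_1 = 3 − 2 − 0 = 1. So H_1 = Z.

H_0 ≅ Z,  H_1 ≅ Z.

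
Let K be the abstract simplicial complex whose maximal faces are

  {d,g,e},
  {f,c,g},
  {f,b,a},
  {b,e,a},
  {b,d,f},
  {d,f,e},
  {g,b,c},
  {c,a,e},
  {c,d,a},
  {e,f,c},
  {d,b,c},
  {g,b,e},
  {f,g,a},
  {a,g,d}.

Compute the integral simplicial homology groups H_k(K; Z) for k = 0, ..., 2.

Fix the vertex order a < b < c < d < e < f < g and write every simplex with vertices in increasing order. Then dim K = 2 and the simplices of K are:

  0-simplices (7): a, b, c, d, e, f, g
  1-simplices (21): ab, ac, ad, ae, af, ag, bc, bd, be, bf, bg, cd, ce, cf, cg, de, df, dg, ef, eg, fg
  2-simplices (14): abe, abf, acd, ace, adg, afg, bcd, bcg, bdf, beg, cef, cfg, def, deg

Hence C_0 ≅ Z^7, C_1 ≅ Z^21, C_2 ≅ Z^14.

Boundary ∂_1: C_1 → C_0 sends each edge [p,q] (with p < q) to q − p.
As a 7×21 matrix over Z this has rank 6, with invariant factors (1,1,1,1,1,1).

∂_2: C_2 → C_1 sends each 2-simplex [p,q,r] to [q,r] − [p,r] + [p,q]. For instance
  ∂deg = eg − dg + de,
  ∂cfg = fg − cg + cf.
As a 21×14 matrix over Z this has rank 13, with invariant factors (1,1,1,1,1,1,1,1,1,1,1,1,1).

From H_k ≅ ker(∂_k) / im(∂_{k+1}) we obtain:

  H_0: rank C_0 − rank ∂_1 = 7 − 6 = 1, and the invariant factors of ∂_1 are all 1, so H_0 = Z.
  H_1: rank ker ∂_1 − rank ∂_2 = (21 − 6) − 13 = 2, and the invariant factors of ∂_2 are all 1, so H_1 = Z^2.
  H_2: rank ker ∂_2 − rank ∂_3 = (14 − 13) − 0 = 1, and there is no ∂_3, so H_2 = Z.

H_0 ≅ Z,  H_1 ≅ Z^2,  H_2 ≅ Z.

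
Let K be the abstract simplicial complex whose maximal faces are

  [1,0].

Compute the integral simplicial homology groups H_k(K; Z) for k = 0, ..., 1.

H_0 ≅ Z,  H_1 = 0.

Fix the vertex order 0 < 1 and write every simplex with vertices in increasing order. Then dim K = 1 and the simplices of K are:

  0-simplices (2): [0], [1]
  1-simplices (1): [0,1]

Hence C_0 ≅ Z^2, C_1 ≅ Z^1.

Boundary ∂_1: C_1 → C_0 maps an edge to its endpoints' difference, ∂[p,q] = q − p.
As a 2×1 matrix over Z this has rank 1, with invariant factors (1).

Reading off H_k = ker ∂_k / im ∂_{k+1}:

  H_0: rank C_0 − rank ∂_1 = 2 − 1 = 1, and the invariant factors of ∂_1 are all 1, so H_0 = Z.
  H_1: rank ker ∂_1 − rank ∂_2 = (1 − 1) − 0 = 0, and there is no ∂_2, so H_1 = 0.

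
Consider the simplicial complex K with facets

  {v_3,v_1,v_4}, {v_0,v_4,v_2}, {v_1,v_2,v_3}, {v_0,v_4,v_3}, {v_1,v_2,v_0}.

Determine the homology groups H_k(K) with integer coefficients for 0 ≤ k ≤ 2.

We work with the vertex ordering v_0 < v_1 < v_2 < v_3 < v_4. The simplices of K, each written with vertices in increasing order, are:

  0-simplices (5): [v_0], [v_1], [v_2], [v_3], [v_4]
  1-simplices (10): [v_0,v_1], [v_0,v_2], [v_0,v_3], [v_0,v_4], [v_1,v_2], [v_1,v_3], [v_1,v_4], [v_2,v_3], [v_2,v_4], [v_3,v_4]
  2-simplices (5): [v_0,v_1,v_2], [v_0,v_2,v_4], [v_0,v_3,v_4], [v_1,v_2,v_3], [v_1,v_3,v_4]

Hence C_0 ≅ Z^5, C_1 ≅ Z^10, C_2 ≅ Z^5.

Boundary ∂_1: C_1 → C_0 sends each edge [p,q] (with p < q) to q − p. For instance
  ∂[v_0,v_2] = [v_2] − [v_0].
The 5×10 boundary matrix has rank 4 and Smith normal form diag(1,1,1,1).

Boundary ∂_2: C_2 → C_1 maps a triangle to the signed sum of its edges. For instance
  ∂[v_1,v_3,v_4] = [v_3,v_4] − [v_1,v_4] + [v_1,v_3],
  ∂[v_0,v_2,v_4] = [v_2,v_4] − [v_0,v_4] + [v_0,v_2].
This gives a 10×5 integer matrix of rank 5; reducing to Smith normal form yields diagonal entries (1,1,1,1,1).

Computing H_k = (kernel of ∂_k) / (image of ∂_{k+1}):

  H_0: rank C_0 − rank ∂_1 = 5 − 4 = 1, and the invariant factors of ∂_1 are all 1, so H_0 ≅ Z.
  H_1: rank ker ∂_1 − rank ∂_2 = (10 − 4) − 5 = 1, and the invariant factors of ∂_2 are all 1, so H_1 ≅ Z.
  H_2: rank ker ∂_2 − rank ∂_3 = (5 − 5) − 0 = 0, and there is no ∂_3, so H_2 ≅ 0.

As a check, the Euler characteristic is 5 − 10 + 5 = 0, which agrees with 1 − 1 + 0 = 0.

H_0 ≅ Z,  H_1 ≅ Z,  H_2 = 0.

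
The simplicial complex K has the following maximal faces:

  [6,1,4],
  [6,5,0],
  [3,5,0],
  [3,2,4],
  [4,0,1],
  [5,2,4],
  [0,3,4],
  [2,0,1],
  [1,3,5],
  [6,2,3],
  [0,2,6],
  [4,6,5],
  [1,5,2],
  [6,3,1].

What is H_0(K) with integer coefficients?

H_0 ≅ Z.

Order the vertices as 0 < 1 < 2 < 3 < 4 < 5 < 6. Listing each simplex with vertices in this order, K has dimension 2 with simplices:

  0-simplices (7): [0], [1], [2], [3], [4], [5], [6]
  1-simplices (21): [0,1], [0,2], [0,3], [0,4], [0,5], [0,6], [1,2], [1,3], [1,4], [1,5], [1,6], [2,3], [2,4], [2,5], [2,6], [3,4], [3,5], [3,6], [4,5], [4,6], [5,6]
  2-simplices (14): [0,1,2], [0,1,4], [0,2,6], [0,3,4], [0,3,5], [0,5,6], [1,2,5], [1,3,5], [1,3,6], [1,4,6], [2,3,4], [2,3,6], [2,4,5], [4,5,6]

so the chain groups are C_0 ≅ Z^7, C_1 ≅ Z^21, C_2 ≅ Z^14.

The boundary map ∂_1: C_1 → C_0 sends each edge [p,q] (with p < q) to q − p. For instance
  ∂[0,1] = [1] − [0].
This gives a 7×21 integer matrix of rank 6; reducing to Smith normal form yields diagonal entries (1,1,1,1,1,1).

The boundary map ∂_2: C_2 → C_1 sends each 2-simplex [p,q,r] to [q,r] − [p,r] + [p,q]. For instance
  ∂[1,3,6] = [3,6] − [1,6] + [1,3],
  ∂[2,3,4] = [3,4] − [2,4] + [2,3].
The 21×14 boundary matrix has rank 13 and Smith normal form diag(1,1,1,1,1,1,1,1,1,1,1,1,1).

From H_k ≅ ker(∂_k) / im(∂_{k+1}) we obtain:

  H_0: rank C_0 − rank ∂_1 = 7 − 6 = 1, and the invariant factors of ∂_1 are all 1, so H_0 = Z.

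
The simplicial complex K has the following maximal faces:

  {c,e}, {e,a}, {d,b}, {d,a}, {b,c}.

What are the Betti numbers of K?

b_0 = 1, b_1 = 1.

Fix the vertex order a < b < c < d < e and write every simplex with vertices in increasing order. Then dim K = 1 and the simplices of K are:

  0-simplices (5): a, b, c, d, e
  1-simplices (5): ad, ae, bc, bd, ce

Hence C_0 ≅ Z^5, C_1 ≅ Z^5.

The boundary map ∂_1: C_1 → C_0 is given by ∂[p,q] = [q] − [p].
The resulting 5×5 matrix has rank 4, and its Smith normal form has invariant factors (1,1,1,1).

Now H_k = ker ∂_k / im ∂_{k+1}, so:

  H_0: rank C_0 − rank ∂_1 = 5 − 4 = 1, and the invariant factors of ∂_1 are all 1, so H_0 = Z.
  H_1: rank ker ∂_1 − rank ∂_2 = (5 − 4) − 0 = 1, and there is no ∂_2, so H_1 = Z.

As a check, the Euler characteristic is 5 − 5 = 0, which agrees with 1 − 1 = 0.
(K is a triangulation of the circle S^1.)

Hence the Betti numbers are b_0 = 1, b_1 = 1.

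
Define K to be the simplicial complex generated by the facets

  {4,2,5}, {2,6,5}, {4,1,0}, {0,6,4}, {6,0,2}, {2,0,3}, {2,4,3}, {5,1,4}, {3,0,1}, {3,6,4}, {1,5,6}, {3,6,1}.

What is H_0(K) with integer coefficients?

Take the total order 0 < 1 < 2 < 3 < 4 < 5 < 6 on the vertex set. Then K (dimension 2) consists of the simplices:

  0-simplices (7): [0], [1], [2], [3], [4], [5], [6]
  1-simplices (18): [0,1], [0,2], [0,3], [0,4], [0,6], [1,3], [1,4], [1,5], [1,6], [2,3], [2,4], [2,5], [2,6], [3,4], [3,6], [4,5], [4,6], [5,6]
  2-simplices (12): [0,1,3], [0,1,4], [0,2,3], [0,2,6], [0,4,6], [1,3,6], [1,4,5], [1,5,6], [2,3,4], [2,4,5], [2,5,6], [3,4,6]

so the chain groups are C_0 ≅ Z^7, C_1 ≅ Z^18, C_2 ≅ Z^12.

∂_1: C_1 → C_0 is given by ∂[p,q] = [q] − [p]. For instance
  ∂[0,3] = [3] − [0].
The resulting 7×18 matrix has rank 6, and its Smith normal form has invariant factors (1,1,1,1,1,1).

∂_2: C_2 → C_1 acts by ∂[p,q,r] = [q,r] − [p,r] + [p,q]. For instance
  ∂[1,4,5] = [4,5] − [1,5] + [1,4],
  ∂[2,5,6] = [5,6] − [2,6] + [2,5].
This gives a 18×12 integer matrix of rank 12; reducing to Smith normal form yields diagonal entries (1,1,1,1,1,1,1,1,1,1,1,2).

From H_k ≅ ker(∂_k) / im(∂_{k+1}) we obtain:

  H_0: rank C_0 − rank ∂_1 = 7 − 6 = 1, and the invariant factors of ∂_1 are all 1, so H_0 = Z.

H_0 ≅ Z.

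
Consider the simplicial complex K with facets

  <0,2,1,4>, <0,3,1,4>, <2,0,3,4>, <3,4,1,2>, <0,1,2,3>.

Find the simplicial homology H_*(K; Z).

K has 5 vertices, 10 edges, 10 triangles, 5 3-simplices.
rank ∂_0 = 0, rank ∂_1 = 4 ⇒ b_0 = 5 − 0 − 4 = 1; all invariant factors of ∂_1 are 1 so no torsion. So H_0 ≅ Z.
rank ∂_1 = 4, rank ∂_2 = 6 ⇒ b_1 = 10 − 4 − 6 = 0; all invariant factors of ∂_2 are 1 so no torsion. So H_1 ≅ 0.
rank ∂_2 = 6, rank ∂_3 = 4 ⇒ b_2 = 10 − 6 − 4 = 0; all invariant factors of ∂_3 are 1 so no torsion. So H_2 ≅ 0.
rank ∂_3 = 4, rank ∂_4 = 0 ⇒ b_3 = 5 − 4 − 0 = 1. So H_3 ≅ Z.

H_0 ≅ Z,  H_1 = 0,  H_2 = 0,  H_3 ≅ Z.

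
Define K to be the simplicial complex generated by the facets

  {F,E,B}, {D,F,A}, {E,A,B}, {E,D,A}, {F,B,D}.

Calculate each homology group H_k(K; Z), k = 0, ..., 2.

K has 5 vertices, 10 edges, 5 triangles.
rank ∂_0 = 0, rank ∂_1 = 4 ⇒ b_0 = 5 − 0 − 4 = 1; all invariant factors of ∂_1 are 1 so no torsion. So H_0 = Z.
rank ∂_1 = 4, rank ∂_2 = 5 ⇒ b_1 = 10 − 4 − 5 = 1; all invariant factors of ∂_2 are 1 so no torsion. So H_1 = Z.
rank ∂_2 = 5, rank ∂_3 = 0 ⇒ b_2 = 5 − 5 − 0 = 0. So H_2 = 0.

H_0 ≅ Z,  H_1 ≅ Z,  H_2 = 0.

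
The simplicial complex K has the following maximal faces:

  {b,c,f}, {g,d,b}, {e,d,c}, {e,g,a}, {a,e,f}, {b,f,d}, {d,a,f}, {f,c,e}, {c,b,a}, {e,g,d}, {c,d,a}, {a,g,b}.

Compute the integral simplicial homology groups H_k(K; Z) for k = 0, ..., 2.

Take the total order a < b < c < d < e < f < g on the vertex set. Then K (dimension 2) consists of the simplices:

  0-simplices (7): a, b, c, d, e, f, g
  1-simplices (18): ab, ac, ad, ae, af, ag, bc, bd, bf, bg, cd, ce, cf, de, df, dg, ef, eg
  2-simplices (12): abc, abg, acd, adf, aef, aeg, bcf, bdf, bdg, cde, cef, deg

giving chain groups C_0 ≅ Z^7, C_1 ≅ Z^18, C_2 ≅ Z^12.

∂_1: C_1 → C_0 is given by ∂[p,q] = [q] − [p].
The resulting 7×18 matrix has rank 6, and its Smith normal form has invariant factors (1,1,1,1,1,1).

The boundary map ∂_2: C_2 → C_1 acts by ∂[p,q,r] = [q,r] − [p,r] + [p,q]. For instance
  ∂bdf = df − bf + bd,
  ∂acd = cd − ad + ac.
As a 18×12 matrix over Z this has rank 12, with invariant factors (1,1,1,1,1,1,1,1,1,1,1,2).

From H_k ≅ ker(∂_k) / im(∂_{k+1}) we obtain:

  H_0: rank C_0 − rank ∂_1 = 7 − 6 = 1, and the invariant factors of ∂_1 are all 1, so H_0 = Z.
  H_1: rank ker ∂_1 − rank ∂_2 = (18 − 6) − 12 = 0, and ∂_2 has invariant factor 2 > 1, so H_1 = Z/2Z.
  H_2: rank ker ∂_2 − rank ∂_3 = (12 − 12) − 0 = 0, and there is no ∂_3, so H_2 = 0.

As a check, the Euler characteristic is 7 − 18 + 12 = 1, which agrees with 1 − 0 + 0 = 1.
(K is a triangulation of the real projective plane RP^2.)

H_0 ≅ Z,  H_1 ≅ Z/2Z,  H_2 = 0.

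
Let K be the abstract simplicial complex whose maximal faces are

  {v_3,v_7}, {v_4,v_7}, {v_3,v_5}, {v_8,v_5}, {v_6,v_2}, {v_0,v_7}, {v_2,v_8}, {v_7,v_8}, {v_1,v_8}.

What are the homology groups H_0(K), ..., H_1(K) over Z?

We work with the vertex ordering v_0 < v_1 < v_2 < v_3 < v_4 < v_5 < v_6 < v_7 < v_8. The simplices of K, each written with vertices in increasing order, are:

  0-simplices (9): [v_0], [v_1], [v_2], [v_3], [v_4], [v_5], [v_6], [v_7], [v_8]
  1-simplices (9): [v_0,v_7], [v_1,v_8], [v_2,v_6], [v_2,v_8], [v_3,v_5], [v_3,v_7], [v_4,v_7], [v_5,v_8], [v_7,v_8]

Hence C_0 ≅ Z^9, C_1 ≅ Z^9.

Boundary ∂_1: C_1 → C_0 maps an edge to its endpoints' difference, ∂[p,q] = q − p.
The resulting 9×9 matrix has rank 8, and its Smith normal form has invariant factors (1,1,1,1,1,1,1,1).

From H_k ≅ ker(∂_k) / im(∂_{k+1}) we obtain:

  H_0: rank C_0 − rank ∂_1 = 9 − 8 = 1, and the invariant factors of ∂_1 are all 1, so H_0 ≅ Z.
  H_1: rank ker ∂_1 − rank ∂_2 = (9 − 8) − 0 = 1, and there is no ∂_2, so H_1 ≅ Z.

H_0 ≅ Z,  H_1 ≅ Z.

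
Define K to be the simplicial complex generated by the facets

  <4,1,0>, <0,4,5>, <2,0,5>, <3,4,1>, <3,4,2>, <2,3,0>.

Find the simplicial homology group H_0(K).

H_0 ≅ Z.

K has 6 vertices, 12 edges, 6 triangles.
rank ∂_0 = 0, rank ∂_1 = 5 ⇒ b_0 = 6 − 0 − 5 = 1; all invariant factors of ∂_1 are 1 so no torsion. So H_0 ≅ Z.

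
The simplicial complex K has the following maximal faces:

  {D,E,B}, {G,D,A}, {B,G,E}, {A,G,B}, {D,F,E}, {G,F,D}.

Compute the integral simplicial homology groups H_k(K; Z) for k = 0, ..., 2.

H_0 = Z,  H_1 = Z,  H_2 = 0.

Order the vertices as A < B < D < E < F < G. Listing each simplex with vertices in this order, K has dimension 2 with simplices:

  0-simplices (6): A, B, D, E, F, G
  1-simplices (12): AB, AD, AG, BD, BE, BG, DE, DF, DG, EF, EG, FG
  2-simplices (6): ABG, ADG, BDE, BEG, DEF, DFG

Hence C_0 ≅ Z^6, C_1 ≅ Z^12, C_2 ≅ Z^6.

∂_1: C_1 → C_0 sends each edge [p,q] (with p < q) to q − p.
This gives a 6×12 integer matrix of rank 5; reducing to Smith normal form yields diagonal entries (1,1,1,1,1).

∂_2: C_2 → C_1 sends each 2-simplex [p,q,r] to [q,r] − [p,r] + [p,q]. For instance
  ∂ADG = DG − AG + AD,
  ∂BEG = EG − BG + BE.
This gives a 12×6 integer matrix of rank 6; reducing to Smith normal form yields diagonal entries (1,1,1,1,1,1).

Reading off H_k = ker ∂_k / im ∂_{k+1}:

  H_0: rank C_0 − rank ∂_1 = 6 − 5 = 1, and the invariant factors of ∂_1 are all 1, so H_0 = Z.
  H_1: rank ker ∂_1 − rank ∂_2 = (12 − 5) − 6 = 1, and the invariant factors of ∂_2 are all 1, so H_1 = Z.
  H_2: rank ker ∂_2 − rank ∂_3 = (6 − 6) − 0 = 0, and there is no ∂_3, so H_2 = 0.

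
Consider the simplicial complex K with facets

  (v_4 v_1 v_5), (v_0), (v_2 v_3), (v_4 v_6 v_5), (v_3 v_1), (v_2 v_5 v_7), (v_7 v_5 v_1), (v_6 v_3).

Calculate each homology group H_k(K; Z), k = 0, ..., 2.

H_0 ≅ Z^2,  H_1 ≅ Z^2,  H_2 = 0.

We work with the vertex ordering v_0 < v_1 < v_2 < v_3 < v_4 < v_5 < v_6 < v_7. The simplices of K, each written with vertices in increasing order, are:

  0-simplices (8): [v_0], [v_1], [v_2], [v_3], [v_4], [v_5], [v_6], [v_7]
  1-simplices (12): [v_1,v_3], [v_1,v_4], [v_1,v_5], [v_1,v_7], [v_2,v_3], [v_2,v_5], [v_2,v_7], [v_3,v_6], [v_4,v_5], [v_4,v_6], [v_5,v_6], [v_5,v_7]
  2-simplices (4): [v_1,v_4,v_5], [v_1,v_5,v_7], [v_2,v_5,v_7], [v_4,v_5,v_6]

giving chain groups C_0 ≅ Z^8, C_1 ≅ Z^12, C_2 ≅ Z^4.

Boundary ∂_1: C_1 → C_0 is given by ∂[p,q] = [q] − [p]. For instance
  ∂[v_1,v_5] = [v_5] − [v_1].
The 8×12 boundary matrix has rank 6 and Smith normal form diag(1,1,1,1,1,1).

The boundary map ∂_2: C_2 → C_1 sends each 2-simplex [p,q,r] to [q,r] − [p,r] + [p,q]. For instance
  ∂[v_1,v_5,v_7] = [v_5,v_7] − [v_1,v_7] + [v_1,v_5],
  ∂[v_1,v_4,v_5] = [v_4,v_5] − [v_1,v_5] + [v_1,v_4].
The 12×4 boundary matrix has rank 4 and Smith normal form diag(1,1,1,1).

From H_k ≅ ker(∂_k) / im(∂_{k+1}) we obtain:

  H_0: rank C_0 − rank ∂_1 = 8 − 6 = 2, and the invariant factors of ∂_1 are all 1, so H_0 ≅ Z^2.
  H_1: rank ker ∂_1 − rank ∂_2 = (12 − 6) − 4 = 2, and the invariant factors of ∂_2 are all 1, so H_1 ≅ Z^2.
  H_2: rank ker ∂_2 − rank ∂_3 = (4 − 4) − 0 = 0, and there is no ∂_3, so H_2 ≅ 0.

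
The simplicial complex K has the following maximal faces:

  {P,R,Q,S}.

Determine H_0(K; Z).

Fix the vertex order P < Q < R < S and write every simplex with vertices in increasing order. Then dim K = 3 and the simplices of K are:

  0-simplices (4): P, Q, R, S
  1-simplices (6): PQ, PR, PS, QR, QS, RS
  2-simplices (4): PQR, PQS, PRS, QRS
  3-simplices (1): PQRS

Hence C_0 ≅ Z^4, C_1 ≅ Z^6, C_2 ≅ Z^4, C_3 ≅ Z^1.

The boundary map ∂_1: C_1 → C_0 sends each edge [p,q] (with p < q) to q − p. For instance
  ∂PQ = Q − P.
As a 4×6 matrix over Z this has rank 3, with invariant factors (1,1,1).

The boundary map ∂_2: C_2 → C_1 acts by ∂[p,q,r] = [q,r] − [p,r] + [p,q]. For instance
  ∂PRS = RS − PS + PR,
  ∂PQR = QR − PR + PQ.
The resulting 6×4 matrix has rank 3, and its Smith normal form has invariant factors (1,1,1).

Boundary ∂_3: C_3 → C_2 sends each 3-simplex σ to the alternating sum Σ_i (−1)^i (σ with its i-th vertex removed). For instance
  ∂PQRS = QRS − PRS + PQS − PQR.
The resulting 4×1 matrix has rank 1, and its Smith normal form has invariant factors (1).

From H_k ≅ ker(∂_k) / im(∂_{k+1}) we obtain:

  H_0: rank C_0 − rank ∂_1 = 4 − 3 = 1, and the invariant factors of ∂_1 are all 1, so H_0 ≅ Z.

(K is a triangulation of the 3-simplex.)

H_0 = Z.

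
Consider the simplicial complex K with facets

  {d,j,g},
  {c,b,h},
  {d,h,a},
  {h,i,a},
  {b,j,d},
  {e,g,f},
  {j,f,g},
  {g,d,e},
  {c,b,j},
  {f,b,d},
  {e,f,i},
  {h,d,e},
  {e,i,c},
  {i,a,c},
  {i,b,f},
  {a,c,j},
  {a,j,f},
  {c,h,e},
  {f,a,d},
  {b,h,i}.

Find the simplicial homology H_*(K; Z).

K has 10 vertices, 30 edges, 20 triangles.
rank ∂_0 = 0, rank ∂_1 = 9 ⇒ b_0 = 10 − 0 − 9 = 1; all invariant factors of ∂_1 are 1 so no torsion. So H_0 ≅ Z.
rank ∂_1 = 9, rank ∂_2 = 20 ⇒ b_1 = 30 − 9 − 20 = 1; ∂_2 has invariant factor(s) [2] giving torsion. So H_1 ≅ Z ⊕ Z/2.
rank ∂_2 = 20, rank ∂_3 = 0 ⇒ b_2 = 20 − 20 − 0 = 0. So H_2 ≅ 0.

H_0 = Z,  H_1 = Z ⊕ Z/2,  H_2 = 0.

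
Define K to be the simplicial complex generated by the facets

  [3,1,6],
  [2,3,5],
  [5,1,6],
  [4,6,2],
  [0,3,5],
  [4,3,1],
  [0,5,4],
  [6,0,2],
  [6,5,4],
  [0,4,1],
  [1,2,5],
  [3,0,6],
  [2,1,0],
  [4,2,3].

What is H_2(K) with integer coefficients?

H_2 ≅ Z.

We work with the vertex ordering 0 < 1 < 2 < 3 < 4 < 5 < 6. The simplices of K, each written with vertices in increasing order, are:

  0-simplices (7): [0], [1], [2], [3], [4], [5], [6]
  1-simplices (21): [0,1], [0,2], [0,3], [0,4], [0,5], [0,6], [1,2], [1,3], [1,4], [1,5], [1,6], [2,3], [2,4], [2,5], [2,6], [3,4], [3,5], [3,6], [4,5], [4,6], [5,6]
  2-simplices (14): [0,1,2], [0,1,4], [0,2,6], [0,3,5], [0,3,6], [0,4,5], [1,2,5], [1,3,4], [1,3,6], [1,5,6], [2,3,4], [2,3,5], [2,4,6], [4,5,6]

so the chain groups are C_0 ≅ Z^7, C_1 ≅ Z^21, C_2 ≅ Z^14.

∂_1: C_1 → C_0 maps an edge to its endpoints' difference, ∂[p,q] = q − p. For instance
  ∂[3,6] = [6] − [3].
The resulting 7×21 matrix has rank 6, and its Smith normal form has invariant factors (1,1,1,1,1,1).

∂_2: C_2 → C_1 acts by ∂[p,q,r] = [q,r] − [p,r] + [p,q]. For instance
  ∂[2,3,4] = [3,4] − [2,4] + [2,3],
  ∂[0,1,2] = [1,2] − [0,2] + [0,1].
The 21×14 boundary matrix has rank 13 and Smith normal form diag(1,1,1,1,1,1,1,1,1,1,1,1,1).

Now H_k = ker ∂_k / im ∂_{k+1}, so:

  H_2: rank ker ∂_2 − rank ∂_3 = (14 − 13) − 0 = 1, and there is no ∂_3, so H_2 = Z.

(K is a triangulation of the torus T^2.)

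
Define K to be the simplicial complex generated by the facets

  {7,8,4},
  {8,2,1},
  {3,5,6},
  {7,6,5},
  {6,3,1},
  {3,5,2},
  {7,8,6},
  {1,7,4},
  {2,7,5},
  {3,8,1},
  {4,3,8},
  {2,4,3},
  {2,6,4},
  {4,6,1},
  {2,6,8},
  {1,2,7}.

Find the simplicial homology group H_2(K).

H_2 ≅ Z.

Take the total order 1 < 2 < 3 < 4 < 5 < 6 < 7 < 8 on the vertex set. Then K (dimension 2) consists of the simplices:

  0-simplices (8): [1], [2], [3], [4], [5], [6], [7], [8]
  1-simplices (24): (24 of them)
  2-simplices (16): [1,2,7], [1,2,8], [1,3,6], [1,3,8], [1,4,6], [1,4,7], [2,3,4], [2,3,5], [2,4,6], [2,5,7], [2,6,8], [3,4,8], [3,5,6], [4,7,8], [5,6,7], [6,7,8]

giving chain groups C_0 ≅ Z^8, C_1 ≅ Z^24, C_2 ≅ Z^16.

The boundary map ∂_1: C_1 → C_0 is given by ∂[p,q] = [q] − [p]. For instance
  ∂[2,8] = [8] − [2].
The 8×24 boundary matrix has rank 7 and Smith normal form diag(1,1,1,1,1,1,1).

The boundary map ∂_2: C_2 → C_1 acts by ∂[p,q,r] = [q,r] − [p,r] + [p,q]. For instance
  ∂[2,3,4] = [3,4] − [2,4] + [2,3],
  ∂[4,7,8] = [7,8] − [4,8] + [4,7].
As a 24×16 matrix over Z this has rank 15, with invariant factors (1,1,1,1,1,1,1,1,1,1,1,1,1,1,1).

Computing H_k = (kernel of ∂_k) / (image of ∂_{k+1}):

  H_2: rank ker ∂_2 − rank ∂_3 = (16 − 15) − 0 = 1, and there is no ∂_3, so H_2 = Z.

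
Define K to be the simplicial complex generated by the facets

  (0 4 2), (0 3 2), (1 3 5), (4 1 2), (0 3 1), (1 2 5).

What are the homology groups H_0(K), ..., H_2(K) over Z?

Take the total order 0 < 1 < 2 < 3 < 4 < 5 on the vertex set. Then K (dimension 2) consists of the simplices:

  0-simplices (6): [0], [1], [2], [3], [4], [5]
  1-simplices (12): [0,1], [0,2], [0,3], [0,4], [1,2], [1,3], [1,4], [1,5], [2,3], [2,4], [2,5], [3,5]
  2-simplices (6): [0,1,3], [0,2,3], [0,2,4], [1,2,4], [1,2,5], [1,3,5]

Hence C_0 ≅ Z^6, C_1 ≅ Z^12, C_2 ≅ Z^6.

Boundary ∂_1: C_1 → C_0 sends each edge [p,q] (with p < q) to q − p. For instance
  ∂[1,4] = [4] − [1].
This gives a 6×12 integer matrix of rank 5; reducing to Smith normal form yields diagonal entries (1,1,1,1,1).

∂_2: C_2 → C_1 acts by ∂[p,q,r] = [q,r] − [p,r] + [p,q]. For instance
  ∂[1,2,4] = [2,4] − [1,4] + [1,2],
  ∂[0,2,4] = [2,4] − [0,4] + [0,2].
This gives a 12×6 integer matrix of rank 6; reducing to Smith normal form yields diagonal entries (1,1,1,1,1,1).

Now H_k = ker ∂_k / im ∂_{k+1}, so:

  H_0: rank C_0 − rank ∂_1 = 6 − 5 = 1, and the invariant factors of ∂_1 are all 1, so H_0 = Z.
  H_1: rank ker ∂_1 − rank ∂_2 = (12 − 5) − 6 = 1, and the invariant factors of ∂_2 are all 1, so H_1 = Z.
  H_2: rank ker ∂_2 − rank ∂_3 = (6 − 6) − 0 = 0, and there is no ∂_3, so H_2 = 0.

H_0 ≅ Z,  H_1 ≅ Z,  H_2 = 0.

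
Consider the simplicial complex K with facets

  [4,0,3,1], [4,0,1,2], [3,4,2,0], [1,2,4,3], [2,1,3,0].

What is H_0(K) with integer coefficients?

Fix the vertex order 0 < 1 < 2 < 3 < 4 and write every simplex with vertices in increasing order. Then dim K = 3 and the simplices of K are:

  0-simplices (5): [0], [1], [2], [3], [4]
  1-simplices (10): [0,1], [0,2], [0,3], [0,4], [1,2], [1,3], [1,4], [2,3], [2,4], [3,4]
  2-simplices (10): [0,1,2], [0,1,3], [0,1,4], [0,2,3], [0,2,4], [0,3,4], [1,2,3], [1,2,4], [1,3,4], [2,3,4]
  3-simplices (5): [0,1,2,3], [0,1,2,4], [0,1,3,4], [0,2,3,4], [1,2,3,4]

giving chain groups C_0 ≅ Z^5, C_1 ≅ Z^10, C_2 ≅ Z^10, C_3 ≅ Z^5.

The boundary map ∂_1: C_1 → C_0 sends each edge [p,q] (with p < q) to q − p.
As a 5×10 matrix over Z this has rank 4, with invariant factors (1,1,1,1).

Boundary ∂_2: C_2 → C_1 acts by ∂[p,q,r] = [q,r] − [p,r] + [p,q]. For instance
  ∂[0,1,2] = [1,2] − [0,2] + [0,1],
  ∂[0,3,4] = [3,4] − [0,4] + [0,3].
As a 10×10 matrix over Z this has rank 6, with invariant factors (1,1,1,1,1,1).

Boundary ∂_3: C_3 → C_2 sends each 3-simplex σ to the alternating sum Σ_i (−1)^i (σ with its i-th vertex removed). For instance
  ∂[0,1,3,4] = [1,3,4] − [0,3,4] + [0,1,4] − [0,1,3],
  ∂[0,1,2,3] = [1,2,3] − [0,2,3] + [0,1,3] − [0,1,2].
As a 10×5 matrix over Z this has rank 4, with invariant factors (1,1,1,1).

From H_k ≅ ker(∂_k) / im(∂_{k+1}) we obtain:

  H_0: rank C_0 − rank ∂_1 = 5 − 4 = 1, and the invariant factors of ∂_1 are all 1, so H_0 = Z.

H_0 = Z.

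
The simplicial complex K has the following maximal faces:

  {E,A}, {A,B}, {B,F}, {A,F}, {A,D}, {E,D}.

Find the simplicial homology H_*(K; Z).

Take the total order A < B < D < E < F on the vertex set. Then K (dimension 1) consists of the simplices:

  0-simplices (5): A, B, D, E, F
  1-simplices (6): AB, AD, AE, AF, BF, DE

Hence C_0 ≅ Z^5, C_1 ≅ Z^6.

The boundary map ∂_1: C_1 → C_0 sends each edge [p,q] (with p < q) to q − p. For instance
  ∂DE = E − D.
The 5×6 boundary matrix has rank 4 and Smith normal form diag(1,1,1,1).

From H_k ≅ ker(∂_k) / im(∂_{k+1}) we obtain:

  H_0: rank C_0 − rank ∂_1 = 5 − 4 = 1, and the invariant factors of ∂_1 are all 1, so H_0 ≅ Z.
  H_1: rank ker ∂_1 − rank ∂_2 = (6 − 4) − 0 = 2, and there is no ∂_2, so H_1 ≅ Z^2.

H_0 ≅ Z,  H_1 ≅ Z^2.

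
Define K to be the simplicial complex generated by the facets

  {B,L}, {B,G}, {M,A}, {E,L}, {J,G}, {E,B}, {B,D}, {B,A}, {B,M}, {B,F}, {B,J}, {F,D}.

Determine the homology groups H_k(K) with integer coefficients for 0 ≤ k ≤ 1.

H_0 = Z,  H_1 = Z^4.

Fix the vertex order A < B < D < E < F < G < J < L < M and write every simplex with vertices in increasing order. Then dim K = 1 and the simplices of K are:

  0-simplices (9): A, B, D, E, F, G, J, L, M
  1-simplices (12): AB, AM, BD, BE, BF, BG, BJ, BL, BM, DF, EL, GJ

so the chain groups are C_0 ≅ Z^9, C_1 ≅ Z^12.

Boundary ∂_1: C_1 → C_0 sends each edge [p,q] (with p < q) to q − p. For instance
  ∂BE = E − B.
This gives a 9×12 integer matrix of rank 8; reducing to Smith normal form yields diagonal entries (1,1,1,1,1,1,1,1).

Computing H_k = (kernel of ∂_k) / (image of ∂_{k+1}):

  H_0: rank C_0 − rank ∂_1 = 9 − 8 = 1, and the invariant factors of ∂_1 are all 1, so H_0 = Z.
  H_1: rank ker ∂_1 − rank ∂_2 = (12 − 8) − 0 = 4, and there is no ∂_2, so H_1 = Z^4.

As a check, the Euler characteristic is 9 − 12 = -3, which agrees with 1 − 4 = -3.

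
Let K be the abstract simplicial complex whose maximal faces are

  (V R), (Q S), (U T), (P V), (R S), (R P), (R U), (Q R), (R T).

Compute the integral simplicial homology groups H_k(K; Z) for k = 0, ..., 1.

We work with the vertex ordering P < Q < R < S < T < U < V. The simplices of K, each written with vertices in increasing order, are:

  0-simplices (7): P, Q, R, S, T, U, V
  1-simplices (9): PR, PV, QR, QS, RS, RT, RU, RV, TU

so the chain groups are C_0 ≅ Z^7, C_1 ≅ Z^9.

Boundary ∂_1: C_1 → C_0 maps an edge to its endpoints' difference, ∂[p,q] = q − p.
The 7×9 boundary matrix has rank 6 and Smith normal form diag(1,1,1,1,1,1).

Now H_k = ker ∂_k / im ∂_{k+1}, so:

  H_0: rank C_0 − rank ∂_1 = 7 − 6 = 1, and the invariant factors of ∂_1 are all 1, so H_0 = Z.
  H_1: rank ker ∂_1 − rank ∂_2 = (9 − 6) − 0 = 3, and there is no ∂_2, so H_1 = Z^3.

H_0 ≅ Z,  H_1 ≅ Z^3.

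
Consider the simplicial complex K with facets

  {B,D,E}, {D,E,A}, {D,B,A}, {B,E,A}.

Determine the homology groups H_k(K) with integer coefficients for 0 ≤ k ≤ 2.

H_0 = Z,  H_1 = 0,  H_2 = Z.

Take the total order A < B < D < E on the vertex set. Then K (dimension 2) consists of the simplices:

  0-simplices (4): A, B, D, E
  1-simplices (6): AB, AD, AE, BD, BE, DE
  2-simplices (4): ABD, ABE, ADE, BDE

Hence C_0 ≅ Z^4, C_1 ≅ Z^6, C_2 ≅ Z^4.

Boundary ∂_1: C_1 → C_0 is given by ∂[p,q] = [q] − [p].
The resulting 4×6 matrix has rank 3, and its Smith normal form has invariant factors (1,1,1).

The boundary map ∂_2: C_2 → C_1 acts by ∂[p,q,r] = [q,r] − [p,r] + [p,q]. For instance
  ∂ADE = DE − AE + AD,
  ∂ABD = BD − AD + AB.
As a 6×4 matrix over Z this has rank 3, with invariant factors (1,1,1).

From H_k ≅ ker(∂_k) / im(∂_{k+1}) we obtain:

  H_0: rank C_0 − rank ∂_1 = 4 − 3 = 1, and the invariant factors of ∂_1 are all 1, so H_0 ≅ Z.
  H_1: rank ker ∂_1 − rank ∂_2 = (6 − 3) − 3 = 0, and the invariant factors of ∂_2 are all 1, so H_1 ≅ 0.
  H_2: rank ker ∂_2 − rank ∂_3 = (4 − 3) − 0 = 1, and there is no ∂_3, so H_2 ≅ Z.

As a check, the Euler characteristic is 4 − 6 + 4 = 2, which agrees with 1 − 0 + 1 = 2.
(K is a triangulation of the 2-sphere S^2.)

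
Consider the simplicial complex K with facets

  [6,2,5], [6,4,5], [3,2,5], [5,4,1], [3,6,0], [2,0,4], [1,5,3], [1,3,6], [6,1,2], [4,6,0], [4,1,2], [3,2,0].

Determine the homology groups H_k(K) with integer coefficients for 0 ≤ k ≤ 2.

H_0 = Z,  H_1 = Z/2,  H_2 = 0.

Take the total order 0 < 1 < 2 < 3 < 4 < 5 < 6 on the vertex set. Then K (dimension 2) consists of the simplices:

  0-simplices (7): [0], [1], [2], [3], [4], [5], [6]
  1-simplices (18): [0,2], [0,3], [0,4], [0,6], [1,2], [1,3], [1,4], [1,5], [1,6], [2,3], [2,4], [2,5], [2,6], [3,5], [3,6], [4,5], [4,6], [5,6]
  2-simplices (12): [0,2,3], [0,2,4], [0,3,6], [0,4,6], [1,2,4], [1,2,6], [1,3,5], [1,3,6], [1,4,5], [2,3,5], [2,5,6], [4,5,6]

giving chain groups C_0 ≅ Z^7, C_1 ≅ Z^18, C_2 ≅ Z^12.

∂_1: C_1 → C_0 is given by ∂[p,q] = [q] − [p].
The resulting 7×18 matrix has rank 6, and its Smith normal form has invariant factors (1,1,1,1,1,1).

Boundary ∂_2: C_2 → C_1 maps a triangle to the signed sum of its edges. For instance
  ∂[1,3,6] = [3,6] − [1,6] + [1,3],
  ∂[1,3,5] = [3,5] − [1,5] + [1,3].
This gives a 18×12 integer matrix of rank 12; reducing to Smith normal form yields diagonal entries (1,1,1,1,1,1,1,1,1,1,1,2).

From H_k ≅ ker(∂_k) / im(∂_{k+1}) we obtain:

  H_0: rank C_0 − rank ∂_1 = 7 − 6 = 1, and the invariant factors of ∂_1 are all 1, so H_0 ≅ Z.
  H_1: rank ker ∂_1 − rank ∂_2 = (18 − 6) − 12 = 0, and ∂_2 has invariant factor 2 > 1, so H_1 ≅ Z/2.
  H_2: rank ker ∂_2 − rank ∂_3 = (12 − 12) − 0 = 0, and there is no ∂_3, so H_2 ≅ 0.

As a check, the Euler characteristic is 7 − 18 + 12 = 1, which agrees with 1 − 0 + 0 = 1.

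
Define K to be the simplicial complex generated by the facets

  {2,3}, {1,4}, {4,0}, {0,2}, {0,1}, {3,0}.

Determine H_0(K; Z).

H_0 ≅ Z.

We work with the vertex ordering 0 < 1 < 2 < 3 < 4. The simplices of K, each written with vertices in increasing order, are:

  0-simplices (5): [0], [1], [2], [3], [4]
  1-simplices (6): [0,1], [0,2], [0,3], [0,4], [1,4], [2,3]

so the chain groups are C_0 ≅ Z^5, C_1 ≅ Z^6.

Boundary ∂_1: C_1 → C_0 sends each edge [p,q] (with p < q) to q − p.
The 5×6 boundary matrix has rank 4 and Smith normal form diag(1,1,1,1).

From H_k ≅ ker(∂_k) / im(∂_{k+1}) we obtain:

  H_0: rank C_0 − rank ∂_1 = 5 − 4 = 1, and the invariant factors of ∂_1 are all 1, so H_0 = Z.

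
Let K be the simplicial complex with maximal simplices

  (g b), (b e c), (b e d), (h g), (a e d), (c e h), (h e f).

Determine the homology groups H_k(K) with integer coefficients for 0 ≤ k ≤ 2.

K has 8 vertices, 13 edges, 5 triangles.
rank ∂_0 = 0, rank ∂_1 = 7 ⇒ b_0 = 8 − 0 − 7 = 1; all invariant factors of ∂_1 are 1 so no torsion. So H_0 ≅ Z.
rank ∂_1 = 7, rank ∂_2 = 5 ⇒ b_1 = 13 − 7 − 5 = 1; all invariant factors of ∂_2 are 1 so no torsion. So H_1 ≅ Z.
rank ∂_2 = 5, rank ∂_3 = 0 ⇒ b_2 = 5 − 5 − 0 = 0. So H_2 ≅ 0.

H_0 = Z,  H_1 = Z,  H_2 = 0.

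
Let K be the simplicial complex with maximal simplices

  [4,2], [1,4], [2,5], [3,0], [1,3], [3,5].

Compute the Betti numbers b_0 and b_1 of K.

b_0 = 1, b_1 = 1.

Take the total order 0 < 1 < 2 < 3 < 4 < 5 on the vertex set. Then K (dimension 1) consists of the simplices:

  0-simplices (6): [0], [1], [2], [3], [4], [5]
  1-simplices (6): [0,3], [1,3], [1,4], [2,4], [2,5], [3,5]

giving chain groups C_0 ≅ Z^6, C_1 ≅ Z^6.

The boundary map ∂_1: C_1 → C_0 maps an edge to its endpoints' difference, ∂[p,q] = q − p.
The resulting 6×6 matrix has rank 5, and its Smith normal form has invariant factors (1,1,1,1,1).

Reading off H_k = ker ∂_k / im ∂_{k+1}:

  H_0: rank C_0 − rank ∂_1 = 6 − 5 = 1, and the invariant factors of ∂_1 are all 1, so H_0 ≅ Z.
  H_1: rank ker ∂_1 − rank ∂_2 = (6 − 5) − 0 = 1, and there is no ∂_2, so H_1 ≅ Z.

Hence the Betti numbers are b_0 = 1, b_1 = 1.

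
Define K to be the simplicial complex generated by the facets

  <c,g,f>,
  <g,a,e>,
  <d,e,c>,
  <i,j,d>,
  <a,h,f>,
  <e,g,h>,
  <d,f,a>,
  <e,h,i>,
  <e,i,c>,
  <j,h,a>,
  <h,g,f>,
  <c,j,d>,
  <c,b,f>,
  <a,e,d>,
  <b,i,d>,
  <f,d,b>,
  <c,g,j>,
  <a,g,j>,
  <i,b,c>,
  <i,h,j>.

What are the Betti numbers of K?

Fix the vertex order a < b < c < d < e < f < g < h < i < j and write every simplex with vertices in increasing order. Then dim K = 2 and the simplices of K are:

  0-simplices (10): a, b, c, d, e, f, g, h, i, j
  1-simplices (30): ad, ae, af, ag, ah, aj, bc, bd, bf, bi, cd, ce, cf, cg, ci, cj, de, df, di, dj, eg, eh, ei, fg, fh, gh, gj, hi, hj, ij
  2-simplices (20): ade, adf, aeg, afh, agj, ahj, bcf, bci, bdf, bdi, cde, cdj, cei, cfg, cgj, dij, egh, ehi, fgh, hij

so the chain groups are C_0 ≅ Z^10, C_1 ≅ Z^30, C_2 ≅ Z^20.

∂_1: C_1 → C_0 is given by ∂[p,q] = [q] − [p].
The resulting 10×30 matrix has rank 9, and its Smith normal form has invariant factors (1,1,1,1,1,1,1,1,1).

The boundary map ∂_2: C_2 → C_1 sends each 2-simplex [p,q,r] to [q,r] − [p,r] + [p,q]. For instance
  ∂bdf = df − bf + bd,
  ∂bdi = di − bi + bd.
As a 30×20 matrix over Z this has rank 20, with invariant factors (1,1,1,1,1,1,1,1,1,1,1,1,1,1,1,1,1,1,1,2).

Reading off H_k = ker ∂_k / im ∂_{k+1}:

  H_0: rank C_0 − rank ∂_1 = 10 − 9 = 1, and the invariant factors of ∂_1 are all 1, so H_0 = Z.
  H_1: rank ker ∂_1 − rank ∂_2 = (30 − 9) − 20 = 1, and ∂_2 has invariant factor 2 > 1, so H_1 = Z ⊕ Z/2.
  H_2: rank ker ∂_2 − rank ∂_3 = (20 − 20) − 0 = 0, and there is no ∂_3, so H_2 = 0.

As a check, the Euler characteristic is 10 − 30 + 20 = 0, which agrees with 1 − 1 + 0 = 0.

Hence the Betti numbers are b_0 = 1, b_1 = 1, b_2 = 0.

b_0 = 1, b_1 = 1, b_2 = 0.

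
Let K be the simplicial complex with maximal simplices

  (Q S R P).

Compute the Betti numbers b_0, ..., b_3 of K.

Fix the vertex order P < Q < R < S and write every simplex with vertices in increasing order. Then dim K = 3 and the simplices of K are:

  0-simplices (4): P, Q, R, S
  1-simplices (6): PQ, PR, PS, QR, QS, RS
  2-simplices (4): PQR, PQS, PRS, QRS
  3-simplices (1): PQRS

so the chain groups are C_0 ≅ Z^4, C_1 ≅ Z^6, C_2 ≅ Z^4, C_3 ≅ Z^1.

Boundary ∂_1: C_1 → C_0 sends each edge [p,q] (with p < q) to q − p.
As a 4×6 matrix over Z this has rank 3, with invariant factors (1,1,1).

∂_2: C_2 → C_1 sends each 2-simplex [p,q,r] to [q,r] − [p,r] + [p,q]. For instance
  ∂PQS = QS − PS + PQ,
  ∂PQR = QR − PR + PQ.
As a 6×4 matrix over Z this has rank 3, with invariant factors (1,1,1).

Boundary ∂_3: C_3 → C_2 sends each 3-simplex σ to the alternating sum Σ_i (−1)^i (σ with its i-th vertex removed). For instance
  ∂PQRS = QRS − PRS + PQS − PQR.
The 4×1 boundary matrix has rank 1 and Smith normal form diag(1).

Computing H_k = (kernel of ∂_k) / (image of ∂_{k+1}):

  H_0: rank C_0 − rank ∂_1 = 4 − 3 = 1, and the invariant factors of ∂_1 are all 1, so H_0 = Z.
  H_1: rank ker ∂_1 − rank ∂_2 = (6 − 3) − 3 = 0, and the invariant factors of ∂_2 are all 1, so H_1 = 0.
  H_2: rank ker ∂_2 − rank ∂_3 = (4 − 3) − 1 = 0, and the invariant factors of ∂_3 are all 1, so H_2 = 0.
  H_3: rank ker ∂_3 − rank ∂_4 = (1 − 1) − 0 = 0, and there is no ∂_4, so H_3 = 0.

Hence the Betti numbers are b_0 = 1, b_1 = 0, b_2 = 0, b_3 = 0.

b_0 = 1, b_1 = 0, b_2 = 0, b_3 = 0.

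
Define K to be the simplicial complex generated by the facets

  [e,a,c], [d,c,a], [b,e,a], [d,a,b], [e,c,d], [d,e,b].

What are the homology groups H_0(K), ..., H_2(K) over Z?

Order the vertices as a < b < c < d < e. Listing each simplex with vertices in this order, K has dimension 2 with simplices:

  0-simplices (5): a, b, c, d, e
  1-simplices (9): ab, ac, ad, ae, bd, be, cd, ce, de
  2-simplices (6): abd, abe, acd, ace, bde, cde

so the chain groups are C_0 ≅ Z^5, C_1 ≅ Z^9, C_2 ≅ Z^6.

Boundary ∂_1: C_1 → C_0 is given by ∂[p,q] = [q] − [p]. For instance
  ∂ce = e − c.
The 5×9 boundary matrix has rank 4 and Smith normal form diag(1,1,1,1).

∂_2: C_2 → C_1 maps a triangle to the signed sum of its edges. For instance
  ∂abe = be − ae + ab,
  ∂ace = ce − ae + ac.
This gives a 9×6 integer matrix of rank 5; reducing to Smith normal form yields diagonal entries (1,1,1,1,1).

Reading off H_k = ker ∂_k / im ∂_{k+1}:

  H_0: rank C_0 − rank ∂_1 = 5 − 4 = 1, and the invariant factors of ∂_1 are all 1, so H_0 = Z.
  H_1: rank ker ∂_1 − rank ∂_2 = (9 − 4) − 5 = 0, and the invariant factors of ∂_2 are all 1, so H_1 = 0.
  H_2: rank ker ∂_2 − rank ∂_3 = (6 − 5) − 0 = 1, and there is no ∂_3, so H_2 = Z.

H_0 ≅ Z,  H_1 = 0,  H_2 ≅ Z.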